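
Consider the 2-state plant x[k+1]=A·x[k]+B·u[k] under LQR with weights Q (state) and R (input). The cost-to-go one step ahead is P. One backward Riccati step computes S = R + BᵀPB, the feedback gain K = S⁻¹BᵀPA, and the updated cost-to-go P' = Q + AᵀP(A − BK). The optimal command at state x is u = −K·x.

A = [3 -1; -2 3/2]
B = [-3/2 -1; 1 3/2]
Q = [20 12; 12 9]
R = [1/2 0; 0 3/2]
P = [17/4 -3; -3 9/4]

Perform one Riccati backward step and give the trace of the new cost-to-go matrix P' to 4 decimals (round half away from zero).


30.8867

BᵀP = [-9.3750 6.7500; -8.7500 6.3750]
S = R + BᵀPB = [1/2 0; 0 3/2] + [20.8125 19.5000; 19.5000 18.3125] = [21.3125 19.5000; 19.5000 19.8125]
BᵀPA = [-41.6250 19.5000; -39.0000 18.3125]
K = S⁻¹·BᵀPA = [-1.5283 0.6964; -0.4642 0.2389]
A−BK = [0.2433 0.2835; 0.2247 0.4453]
AᵀP(A−BK) = [1.5283 -0.6964; -0.6964 0.3584]
P' = Q + AᵀP(A−BK) = [21.5283 11.3036; 11.3036 9.3584]
tr(P') = 30.8867


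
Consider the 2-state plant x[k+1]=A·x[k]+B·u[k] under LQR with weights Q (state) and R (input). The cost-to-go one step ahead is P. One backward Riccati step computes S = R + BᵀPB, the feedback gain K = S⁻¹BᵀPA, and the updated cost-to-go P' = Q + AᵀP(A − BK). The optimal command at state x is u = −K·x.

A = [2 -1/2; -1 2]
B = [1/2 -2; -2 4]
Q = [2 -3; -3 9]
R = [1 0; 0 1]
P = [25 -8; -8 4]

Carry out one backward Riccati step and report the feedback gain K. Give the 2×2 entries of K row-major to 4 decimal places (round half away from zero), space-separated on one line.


BᵀP = [28.5000 -12.0000; -82.0000 32.0000]
S = R + BᵀPB = [1 0; 0 1] + [38.2500 -105.0000; -105.0000 292.0000] = [39.2500 -105.0000; -105.0000 293.0000]
BᵀPA = [69.0000 -38.2500; -196.0000 105.0000]
K = S⁻¹·BᵀPA = [-0.7638 -0.3835; -0.9427 0.2209]
A−BK = [0.4966 0.1336; 1.2430 0.3493]
AᵀP(A−BK) = [3.9411 0.7638; 0.7638 0.3835]
P' = Q + AᵀP(A−BK) = [5.9411 -2.2362; -2.2362 9.3835]
tr(P') = 15.3246

-0.7638 -0.3835 -0.9427 0.2209


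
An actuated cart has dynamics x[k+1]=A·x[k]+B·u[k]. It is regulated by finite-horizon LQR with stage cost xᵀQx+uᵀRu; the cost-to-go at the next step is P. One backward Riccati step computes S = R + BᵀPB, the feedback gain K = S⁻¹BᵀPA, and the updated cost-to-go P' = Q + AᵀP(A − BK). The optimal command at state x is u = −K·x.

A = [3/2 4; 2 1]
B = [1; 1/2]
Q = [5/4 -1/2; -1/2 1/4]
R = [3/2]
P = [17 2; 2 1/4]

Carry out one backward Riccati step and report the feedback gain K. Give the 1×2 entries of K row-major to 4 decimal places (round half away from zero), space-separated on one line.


BᵀP = [18.0000 2.1250]
S = R + BᵀPB = [3/2] + [19.0625] = [20.5625]
BᵀPA = [31.2500 74.1250]
K = S⁻¹·BᵀPA = [1.5198 3.6049]
A−BK = [-0.0198 0.3951; 1.2401 -0.8024]
AᵀP(A−BK) = [3.7576 8.8480; 8.8480 21.0395]
P' = Q + AᵀP(A−BK) = [5.0076 8.3480; 8.3480 21.2895]
tr(P') = 26.2971

1.5198 3.6049


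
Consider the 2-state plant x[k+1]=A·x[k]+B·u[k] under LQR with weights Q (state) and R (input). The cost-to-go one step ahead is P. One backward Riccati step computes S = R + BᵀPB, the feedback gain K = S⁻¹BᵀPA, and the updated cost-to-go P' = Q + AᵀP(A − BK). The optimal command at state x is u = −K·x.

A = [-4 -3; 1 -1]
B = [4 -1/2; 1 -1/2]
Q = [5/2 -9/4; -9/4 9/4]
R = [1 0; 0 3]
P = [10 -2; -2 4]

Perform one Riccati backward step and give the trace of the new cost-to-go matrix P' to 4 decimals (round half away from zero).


19.9564

BᵀP = [38.0000 -4.0000; -4.0000 -1.0000]
S = R + BᵀPB = [1 0; 0 3] + [148.0000 -17.0000; -17.0000 2.5000] = [149.0000 -17.0000; -17.0000 5.5000]
BᵀPA = [-156.0000 -110.0000; 15.0000 13.0000]
K = S⁻¹·BᵀPA = [-1.1367 -0.7238; -0.7861 0.1263]
A−BK = [0.1536 -0.0415; 1.7436 -0.2130]
AᵀP(A−BK) = [14.4713 -0.8143; -0.8143 0.7352]
P' = Q + AᵀP(A−BK) = [16.9713 -3.0643; -3.0643 2.9852]
tr(P') = 19.9564


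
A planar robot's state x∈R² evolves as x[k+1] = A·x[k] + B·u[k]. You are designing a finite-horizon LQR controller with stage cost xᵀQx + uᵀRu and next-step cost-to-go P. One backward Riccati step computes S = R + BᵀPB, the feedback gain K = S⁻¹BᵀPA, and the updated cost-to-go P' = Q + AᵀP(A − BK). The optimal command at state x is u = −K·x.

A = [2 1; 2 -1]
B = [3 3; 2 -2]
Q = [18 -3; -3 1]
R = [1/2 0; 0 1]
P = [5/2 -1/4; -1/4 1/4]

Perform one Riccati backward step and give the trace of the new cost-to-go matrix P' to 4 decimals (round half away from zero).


BᵀP = [7.0000 -0.2500; 8.0000 -1.2500]
S = R + BᵀPB = [1/2 0; 0 1] + [20.5000 21.5000; 21.5000 26.5000] = [21.0000 21.5000; 21.5000 27.5000]
BᵀPA = [13.5000 7.2500; 13.5000 9.2500]
K = S⁻¹·BᵀPA = [0.7028 0.0043; -0.0586 0.3330]
A−BK = [0.0672 -0.0119; 0.4772 -0.3427]
AᵀP(A−BK) = [0.3026 -0.0537; -0.0537 0.1386]
P' = Q + AᵀP(A−BK) = [18.3026 -3.0537; -3.0537 1.1386]
tr(P') = 19.4412

19.4412


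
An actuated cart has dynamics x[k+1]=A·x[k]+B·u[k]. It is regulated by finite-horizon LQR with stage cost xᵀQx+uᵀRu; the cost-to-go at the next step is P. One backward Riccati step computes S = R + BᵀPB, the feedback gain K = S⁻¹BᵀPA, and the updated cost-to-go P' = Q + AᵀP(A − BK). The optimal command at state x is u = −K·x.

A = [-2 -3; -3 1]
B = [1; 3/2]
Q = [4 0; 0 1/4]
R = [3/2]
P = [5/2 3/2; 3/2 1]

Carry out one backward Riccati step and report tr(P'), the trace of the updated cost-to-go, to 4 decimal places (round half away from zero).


12.1395

BᵀP = [4.7500 3.0000]
S = R + BᵀPB = [3/2] + [9.2500] = [10.7500]
BᵀPA = [-18.5000 -11.2500]
K = S⁻¹·BᵀPA = [-1.7209 -1.0465]
A−BK = [-0.2791 -1.9535; -0.4186 2.5698]
AᵀP(A−BK) = [5.1628 3.1395; 3.1395 2.7267]
P' = Q + AᵀP(A−BK) = [9.1628 3.1395; 3.1395 2.9767]
tr(P') = 12.1395


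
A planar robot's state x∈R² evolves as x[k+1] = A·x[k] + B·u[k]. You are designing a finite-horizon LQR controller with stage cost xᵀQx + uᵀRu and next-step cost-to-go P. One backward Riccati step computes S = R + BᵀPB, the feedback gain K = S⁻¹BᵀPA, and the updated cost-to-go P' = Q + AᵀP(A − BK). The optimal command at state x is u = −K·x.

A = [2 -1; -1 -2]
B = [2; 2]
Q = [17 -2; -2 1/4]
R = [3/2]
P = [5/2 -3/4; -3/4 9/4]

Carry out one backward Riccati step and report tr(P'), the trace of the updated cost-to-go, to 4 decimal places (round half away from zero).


33.6724

BᵀP = [3.5000 3.0000]
S = R + BᵀPB = [3/2] + [13.0000] = [14.5000]
BᵀPA = [4.0000 -9.5000]
K = S⁻¹·BᵀPA = [0.2759 -0.6552]
A−BK = [1.4483 0.3103; -1.5517 -0.6897]
AᵀP(A−BK) = [14.1466 4.3707; 4.3707 2.2759]
P' = Q + AᵀP(A−BK) = [31.1466 2.3707; 2.3707 2.5259]
tr(P') = 33.6724


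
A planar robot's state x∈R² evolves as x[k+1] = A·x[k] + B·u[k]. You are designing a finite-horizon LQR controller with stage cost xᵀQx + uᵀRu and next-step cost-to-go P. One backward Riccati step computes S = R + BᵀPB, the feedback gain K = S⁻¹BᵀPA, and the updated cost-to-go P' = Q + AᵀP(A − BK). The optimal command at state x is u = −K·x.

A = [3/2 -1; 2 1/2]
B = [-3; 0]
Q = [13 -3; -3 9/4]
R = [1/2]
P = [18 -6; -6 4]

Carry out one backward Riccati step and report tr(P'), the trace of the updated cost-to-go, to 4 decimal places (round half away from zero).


23.8638

BᵀP = [-54.0000 18.0000]
S = R + BᵀPB = [1/2] + [162.0000] = [162.5000]
BᵀPA = [-45.0000 63.0000]
K = S⁻¹·BᵀPA = [-0.2769 0.3877]
A−BK = [0.6692 0.1631; 2.0000 0.5000]
AᵀP(A−BK) = [8.0385 1.9462; 1.9462 0.5754]
P' = Q + AᵀP(A−BK) = [21.0385 -1.0538; -1.0538 2.8254]
tr(P') = 23.8638


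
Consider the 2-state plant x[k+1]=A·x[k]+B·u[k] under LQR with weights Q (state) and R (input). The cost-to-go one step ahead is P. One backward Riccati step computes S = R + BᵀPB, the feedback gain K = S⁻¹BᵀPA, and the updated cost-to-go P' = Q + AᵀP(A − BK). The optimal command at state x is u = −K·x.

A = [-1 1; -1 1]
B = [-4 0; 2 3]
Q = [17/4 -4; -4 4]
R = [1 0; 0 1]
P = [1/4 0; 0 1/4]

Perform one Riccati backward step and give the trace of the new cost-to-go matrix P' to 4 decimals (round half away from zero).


8.6341

BᵀP = [-1.0000 0.5000; 0.0000 0.7500]
S = R + BᵀPB = [1 0; 0 1] + [5.0000 1.5000; 1.5000 2.2500] = [6.0000 1.5000; 1.5000 3.2500]
BᵀPA = [0.5000 -0.5000; -0.7500 0.7500]
K = S⁻¹·BᵀPA = [0.1594 -0.1594; -0.3043 0.3043]
A−BK = [-0.3623 0.3623; -0.4058 0.4058]
AᵀP(A−BK) = [0.1920 -0.1920; -0.1920 0.1920]
P' = Q + AᵀP(A−BK) = [4.4420 -4.1920; -4.1920 4.1920]
tr(P') = 8.6341


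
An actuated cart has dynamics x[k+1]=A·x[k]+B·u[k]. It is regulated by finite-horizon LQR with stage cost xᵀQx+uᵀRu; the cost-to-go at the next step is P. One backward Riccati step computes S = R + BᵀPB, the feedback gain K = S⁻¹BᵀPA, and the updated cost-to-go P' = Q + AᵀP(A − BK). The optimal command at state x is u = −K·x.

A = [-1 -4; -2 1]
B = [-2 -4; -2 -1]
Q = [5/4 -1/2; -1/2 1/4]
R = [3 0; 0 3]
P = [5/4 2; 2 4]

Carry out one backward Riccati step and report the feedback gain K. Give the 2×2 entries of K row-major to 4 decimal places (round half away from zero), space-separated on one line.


BᵀP = [-6.5000 -12.0000; -7.0000 -12.0000]
S = R + BᵀPB = [3 0; 0 3] + [37.0000 38.0000; 38.0000 40.0000] = [40.0000 38.0000; 38.0000 43.0000]
BᵀPA = [30.5000 14.0000; 31.0000 16.0000]
K = S⁻¹·BᵀPA = [0.4837 -0.0217; 0.2935 0.3913]
A−BK = [1.1413 -2.4783; -0.7391 1.3478]
AᵀP(A−BK) = [1.3995 -0.4674; -0.4674 2.0435]
P' = Q + AᵀP(A−BK) = [2.6495 -0.9674; -0.9674 2.2935]
tr(P') = 4.9429

0.4837 -0.0217 0.2935 0.3913


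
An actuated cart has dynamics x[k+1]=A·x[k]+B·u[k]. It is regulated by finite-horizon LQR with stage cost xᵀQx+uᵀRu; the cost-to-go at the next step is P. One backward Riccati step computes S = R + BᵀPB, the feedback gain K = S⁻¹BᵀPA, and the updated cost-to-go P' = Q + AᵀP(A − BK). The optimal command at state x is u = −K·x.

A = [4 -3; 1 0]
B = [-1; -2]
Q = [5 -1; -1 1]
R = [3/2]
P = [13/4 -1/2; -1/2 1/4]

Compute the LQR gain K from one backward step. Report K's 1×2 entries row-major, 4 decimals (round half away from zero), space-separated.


BᵀP = [-2.2500 0.0000]
S = R + BᵀPB = [3/2] + [2.2500] = [3.7500]
BᵀPA = [-9.0000 6.7500]
K = S⁻¹·BᵀPA = [-2.4000 1.8000]
A−BK = [1.6000 -1.2000; -3.8000 3.6000]
AᵀP(A−BK) = [26.6500 -21.3000; -21.3000 17.1000]
P' = Q + AᵀP(A−BK) = [31.6500 -22.3000; -22.3000 18.1000]
tr(P') = 49.7500

-2.4000 1.8000


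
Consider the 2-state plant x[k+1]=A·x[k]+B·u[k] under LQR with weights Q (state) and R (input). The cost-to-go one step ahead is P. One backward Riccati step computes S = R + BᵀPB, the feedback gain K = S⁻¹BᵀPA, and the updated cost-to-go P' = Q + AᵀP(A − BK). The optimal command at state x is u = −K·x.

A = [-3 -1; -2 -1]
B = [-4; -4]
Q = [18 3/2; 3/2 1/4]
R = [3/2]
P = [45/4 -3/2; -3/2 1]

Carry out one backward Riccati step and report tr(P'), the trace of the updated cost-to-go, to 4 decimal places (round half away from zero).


20.1814

BᵀP = [-39.0000 2.0000]
S = R + BᵀPB = [3/2] + [148.0000] = [149.5000]
BᵀPA = [113.0000 37.0000]
K = S⁻¹·BᵀPA = [0.7559 0.2475]
A−BK = [0.0234 -0.0100; 1.0234 -0.0100]
AᵀP(A−BK) = [1.8386 0.2834; 0.2834 0.0928]
P' = Q + AᵀP(A−BK) = [19.8386 1.7834; 1.7834 0.3428]
tr(P') = 20.1814


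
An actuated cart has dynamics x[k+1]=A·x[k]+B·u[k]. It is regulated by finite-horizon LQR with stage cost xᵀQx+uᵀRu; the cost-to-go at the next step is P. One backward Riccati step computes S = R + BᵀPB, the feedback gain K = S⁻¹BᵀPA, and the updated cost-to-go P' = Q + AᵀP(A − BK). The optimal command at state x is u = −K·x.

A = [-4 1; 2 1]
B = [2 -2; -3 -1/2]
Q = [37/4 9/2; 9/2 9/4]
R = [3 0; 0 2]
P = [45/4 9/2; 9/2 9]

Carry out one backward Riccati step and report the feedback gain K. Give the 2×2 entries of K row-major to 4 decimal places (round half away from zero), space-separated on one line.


BᵀP = [9.0000 -18.0000; -24.7500 -13.5000]
S = R + BᵀPB = [3 0; 0 2] + [72.0000 -9.0000; -9.0000 56.2500] = [75.0000 -9.0000; -9.0000 58.2500]
BᵀPA = [-72.0000 -9.0000; 72.0000 -38.2500]
K = S⁻¹·BᵀPA = [-0.8270 -0.2026; 1.1083 -0.6879]
A−BK = [-0.1294 0.0292; 0.0731 0.0484]
AᵀP(A−BK) = [4.6598 -1.0516; -1.0516 1.1130]
P' = Q + AᵀP(A−BK) = [13.9098 3.4484; 3.4484 3.3630]
tr(P') = 17.2728

-0.8270 -0.2026 1.1083 -0.6879


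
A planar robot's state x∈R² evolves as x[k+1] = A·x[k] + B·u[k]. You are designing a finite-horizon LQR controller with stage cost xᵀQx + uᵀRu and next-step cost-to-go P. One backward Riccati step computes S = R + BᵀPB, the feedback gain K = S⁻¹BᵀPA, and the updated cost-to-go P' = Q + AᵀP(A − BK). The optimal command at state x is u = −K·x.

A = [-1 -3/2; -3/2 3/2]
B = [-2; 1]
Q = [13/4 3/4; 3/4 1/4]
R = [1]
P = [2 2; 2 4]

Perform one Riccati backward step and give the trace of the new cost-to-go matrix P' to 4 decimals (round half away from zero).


BᵀP = [-2.0000 0.0000]
S = R + BᵀPB = [1] + [4.0000] = [5.0000]
BᵀPA = [2.0000 3.0000]
K = S⁻¹·BᵀPA = [0.4000 0.6000]
A−BK = [-0.2000 -0.3000; -1.9000 0.9000]
AᵀP(A−BK) = [16.2000 -5.7000; -5.7000 2.7000]
P' = Q + AᵀP(A−BK) = [19.4500 -4.9500; -4.9500 2.9500]
tr(P') = 22.4000

22.4000


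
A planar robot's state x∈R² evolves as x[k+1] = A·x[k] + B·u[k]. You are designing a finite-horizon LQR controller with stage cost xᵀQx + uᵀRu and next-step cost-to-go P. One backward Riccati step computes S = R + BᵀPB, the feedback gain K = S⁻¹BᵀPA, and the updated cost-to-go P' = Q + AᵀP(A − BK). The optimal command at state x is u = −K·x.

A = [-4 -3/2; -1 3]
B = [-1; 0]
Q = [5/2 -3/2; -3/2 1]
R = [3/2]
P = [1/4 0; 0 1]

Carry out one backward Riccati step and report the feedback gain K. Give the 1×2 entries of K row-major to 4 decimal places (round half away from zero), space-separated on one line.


BᵀP = [-0.2500 0.0000]
S = R + BᵀPB = [3/2] + [0.2500] = [1.7500]
BᵀPA = [1.0000 0.3750]
K = S⁻¹·BᵀPA = [0.5714 0.2143]
A−BK = [-3.4286 -1.2857; -1.0000 3.0000]
AᵀP(A−BK) = [4.4286 -1.7143; -1.7143 9.4821]
P' = Q + AᵀP(A−BK) = [6.9286 -3.2143; -3.2143 10.4821]
tr(P') = 17.4107

0.5714 0.2143


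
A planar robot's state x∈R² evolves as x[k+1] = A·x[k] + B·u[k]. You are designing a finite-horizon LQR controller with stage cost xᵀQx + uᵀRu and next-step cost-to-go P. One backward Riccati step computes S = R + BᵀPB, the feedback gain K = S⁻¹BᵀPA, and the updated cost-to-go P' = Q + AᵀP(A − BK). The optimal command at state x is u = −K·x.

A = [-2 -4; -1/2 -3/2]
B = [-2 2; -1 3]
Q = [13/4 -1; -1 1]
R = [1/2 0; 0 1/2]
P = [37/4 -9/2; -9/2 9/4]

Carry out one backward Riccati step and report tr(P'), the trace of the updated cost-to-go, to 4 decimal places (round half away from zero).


BᵀP = [-14.0000 6.7500; 5.0000 -2.2500]
S = R + BᵀPB = [1/2 0; 0 1/2] + [21.2500 -7.7500; -7.7500 3.2500] = [21.7500 -7.7500; -7.7500 3.7500]
BᵀPA = [24.6250 45.8750; -8.8750 -16.6250]
K = S⁻¹·BᵀPA = [1.0959 2.0087; -0.1017 -0.2820]
A−BK = [0.3953 0.5814; 0.9012 1.3547]
AᵀP(A−BK) = [0.6722 1.2202; 1.2202 2.2246]
P' = Q + AᵀP(A−BK) = [3.9222 0.2202; 0.2202 3.2246]
tr(P') = 7.1468

7.1468


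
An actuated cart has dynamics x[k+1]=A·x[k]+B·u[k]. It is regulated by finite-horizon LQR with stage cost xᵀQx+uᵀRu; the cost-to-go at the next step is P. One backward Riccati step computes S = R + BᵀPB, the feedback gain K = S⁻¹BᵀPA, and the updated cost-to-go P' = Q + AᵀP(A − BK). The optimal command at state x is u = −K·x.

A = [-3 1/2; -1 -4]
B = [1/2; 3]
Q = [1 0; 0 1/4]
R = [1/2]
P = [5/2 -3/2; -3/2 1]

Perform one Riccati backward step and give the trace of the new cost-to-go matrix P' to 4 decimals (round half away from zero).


BᵀP = [-3.2500 2.2500]
S = R + BᵀPB = [1/2] + [5.1250] = [5.6250]
BᵀPA = [7.5000 -10.6250]
K = S⁻¹·BᵀPA = [1.3333 -1.8889]
A−BK = [-3.6667 1.4444; -5.0000 1.6667]
AᵀP(A−BK) = [4.5000 -2.8333; -2.8333 2.5556]
P' = Q + AᵀP(A−BK) = [5.5000 -2.8333; -2.8333 2.8056]
tr(P') = 8.3056

8.3056


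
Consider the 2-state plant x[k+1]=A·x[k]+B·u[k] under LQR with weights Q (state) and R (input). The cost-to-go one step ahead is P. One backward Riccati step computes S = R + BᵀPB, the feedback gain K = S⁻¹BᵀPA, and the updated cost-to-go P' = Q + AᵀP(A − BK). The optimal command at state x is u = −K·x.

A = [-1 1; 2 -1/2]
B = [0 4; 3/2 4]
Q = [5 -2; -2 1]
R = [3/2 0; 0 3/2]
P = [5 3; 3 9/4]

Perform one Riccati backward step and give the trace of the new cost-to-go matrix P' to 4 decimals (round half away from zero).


BᵀP = [4.5000 3.3750; 32.0000 21.0000]
S = R + BᵀPB = [3/2 0; 0 3/2] + [5.0625 31.5000; 31.5000 212.0000] = [6.5625 31.5000; 31.5000 213.5000]
BᵀPA = [2.2500 2.8125; 10.0000 21.5000]
K = S⁻¹·BᵀPA = [0.4045 -0.1878; -0.0128 0.1284]
A−BK = [-0.9486 0.4864; 1.4446 -0.7319]
AᵀP(A−BK) = [1.2183 -0.6116; -0.6116 0.3299]
P' = Q + AᵀP(A−BK) = [6.2183 -2.6116; -2.6116 1.3299]
tr(P') = 7.5482

7.5482


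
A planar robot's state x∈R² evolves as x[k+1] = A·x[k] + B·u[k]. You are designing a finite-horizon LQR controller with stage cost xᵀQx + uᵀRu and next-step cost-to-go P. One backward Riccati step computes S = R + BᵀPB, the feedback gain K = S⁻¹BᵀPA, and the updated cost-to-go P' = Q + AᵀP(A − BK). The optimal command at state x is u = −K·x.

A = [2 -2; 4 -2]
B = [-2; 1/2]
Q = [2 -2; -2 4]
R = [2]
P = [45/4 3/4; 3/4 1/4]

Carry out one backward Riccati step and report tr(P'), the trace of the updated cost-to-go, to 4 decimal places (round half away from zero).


16.1948

BᵀP = [-22.1250 -1.3750]
S = R + BᵀPB = [2] + [43.5625] = [45.5625]
BᵀPA = [-49.7500 47.0000]
K = S⁻¹·BᵀPA = [-1.0919 1.0316]
A−BK = [-0.1838 0.0631; 4.5460 -2.5158]
AᵀP(A−BK) = [6.6776 -4.6804; -4.6804 3.5171]
P' = Q + AᵀP(A−BK) = [8.6776 -6.6804; -6.6804 7.5171]
tr(P') = 16.1948


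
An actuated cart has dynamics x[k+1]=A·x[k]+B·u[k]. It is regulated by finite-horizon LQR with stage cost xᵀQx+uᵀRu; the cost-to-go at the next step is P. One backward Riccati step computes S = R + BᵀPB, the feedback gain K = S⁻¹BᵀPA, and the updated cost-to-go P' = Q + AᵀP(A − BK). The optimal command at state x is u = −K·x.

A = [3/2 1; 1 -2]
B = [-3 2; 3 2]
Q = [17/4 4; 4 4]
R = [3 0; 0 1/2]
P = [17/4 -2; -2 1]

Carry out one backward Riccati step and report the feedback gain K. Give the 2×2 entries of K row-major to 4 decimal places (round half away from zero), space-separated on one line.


BᵀP = [-18.7500 9.0000; 4.5000 -2.0000]
S = R + BᵀPB = [3 0; 0 1/2] + [83.2500 -19.5000; -19.5000 5.0000] = [86.2500 -19.5000; -19.5000 5.5000]
BᵀPA = [-19.1250 -36.7500; 4.7500 8.5000]
K = S⁻¹·BᵀPA = [-0.1335 -0.3865; 0.3904 0.1753]
A−BK = [0.3187 -0.5100; 0.6195 -1.1912]
AᵀP(A−BK) = [0.1554 0.1514; 0.1514 0.5578]
P' = Q + AᵀP(A−BK) = [4.4054 4.1514; 4.1514 4.5578]
tr(P') = 8.9631

-0.1335 -0.3865 0.3904 0.1753


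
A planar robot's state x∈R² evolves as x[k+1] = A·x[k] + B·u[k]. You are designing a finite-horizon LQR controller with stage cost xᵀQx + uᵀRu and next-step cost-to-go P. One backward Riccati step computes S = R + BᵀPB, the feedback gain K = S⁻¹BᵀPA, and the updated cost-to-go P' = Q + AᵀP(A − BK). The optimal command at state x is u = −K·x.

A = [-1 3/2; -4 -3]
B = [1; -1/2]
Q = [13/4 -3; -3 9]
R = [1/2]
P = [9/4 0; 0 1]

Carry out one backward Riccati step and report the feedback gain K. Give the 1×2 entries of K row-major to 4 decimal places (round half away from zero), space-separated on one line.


BᵀP = [2.2500 -0.5000]
S = R + BᵀPB = [1/2] + [2.5000] = [3.0000]
BᵀPA = [-0.2500 4.8750]
K = S⁻¹·BᵀPA = [-0.0833 1.6250]
A−BK = [-0.9167 -0.1250; -4.0417 -2.1875]
AᵀP(A−BK) = [18.2292 9.0313; 9.0313 6.1406]
P' = Q + AᵀP(A−BK) = [21.4792 6.0313; 6.0313 15.1406]
tr(P') = 36.6198

-0.0833 1.6250


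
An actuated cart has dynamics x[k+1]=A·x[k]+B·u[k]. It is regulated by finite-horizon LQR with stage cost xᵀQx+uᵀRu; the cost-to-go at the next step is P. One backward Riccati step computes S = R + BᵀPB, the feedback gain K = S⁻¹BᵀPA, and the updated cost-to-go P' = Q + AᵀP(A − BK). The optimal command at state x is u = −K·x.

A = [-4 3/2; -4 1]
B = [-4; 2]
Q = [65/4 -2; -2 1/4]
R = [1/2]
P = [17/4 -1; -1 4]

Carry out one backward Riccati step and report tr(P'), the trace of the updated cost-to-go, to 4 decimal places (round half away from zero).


BᵀP = [-19.0000 12.0000]
S = R + BᵀPB = [1/2] + [100.0000] = [100.5000]
BᵀPA = [28.0000 -16.5000]
K = S⁻¹·BᵀPA = [0.2786 -0.1642]
A−BK = [-2.8856 0.8433; -4.5572 1.3284]
AᵀP(A−BK) = [92.1990 -26.9030; -26.9030 7.8535]
P' = Q + AᵀP(A−BK) = [108.4490 -28.9030; -28.9030 8.1035]
tr(P') = 116.5525

116.5525


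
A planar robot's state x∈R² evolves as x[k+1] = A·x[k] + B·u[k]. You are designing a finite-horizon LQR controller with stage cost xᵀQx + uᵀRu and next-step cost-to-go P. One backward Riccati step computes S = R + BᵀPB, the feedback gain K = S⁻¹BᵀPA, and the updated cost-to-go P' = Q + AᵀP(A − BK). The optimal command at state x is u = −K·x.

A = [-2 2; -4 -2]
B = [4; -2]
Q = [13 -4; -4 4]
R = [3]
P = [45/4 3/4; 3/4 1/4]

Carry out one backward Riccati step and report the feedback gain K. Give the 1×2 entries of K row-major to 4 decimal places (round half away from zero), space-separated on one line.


BᵀP = [43.5000 2.5000]
S = R + BᵀPB = [3] + [169.0000] = [172.0000]
BᵀPA = [-97.0000 82.0000]
K = S⁻¹·BᵀPA = [-0.5640 0.4767]
A−BK = [0.2558 0.0930; -5.1279 -1.0465]
AᵀP(A−BK) = [6.2965 0.2442; 0.2442 0.9070]
P' = Q + AᵀP(A−BK) = [19.2965 -3.7558; -3.7558 4.9070]
tr(P') = 24.2035

-0.5640 0.4767


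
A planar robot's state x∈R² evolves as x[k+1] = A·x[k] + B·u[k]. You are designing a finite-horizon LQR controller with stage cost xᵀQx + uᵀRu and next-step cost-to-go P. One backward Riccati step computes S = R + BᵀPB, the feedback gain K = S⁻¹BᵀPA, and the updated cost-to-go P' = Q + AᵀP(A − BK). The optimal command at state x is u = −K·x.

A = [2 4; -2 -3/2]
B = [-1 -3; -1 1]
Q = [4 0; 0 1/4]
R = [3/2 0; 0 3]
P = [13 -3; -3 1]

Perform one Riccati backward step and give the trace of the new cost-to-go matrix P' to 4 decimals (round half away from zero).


11.4022

BᵀP = [-10.0000 2.0000; -42.0000 10.0000]
S = R + BᵀPB = [3/2 0; 0 3] + [8.0000 32.0000; 32.0000 136.0000] = [9.5000 32.0000; 32.0000 139.0000]
BᵀPA = [-24.0000 -43.0000; -104.0000 -183.0000]
K = S⁻¹·BᵀPA = [-0.0270 -0.4081; -0.7420 -1.2226]
A−BK = [-0.2530 -0.0759; -1.2850 -0.6855]
AᵀP(A−BK) = [2.1855 3.0556; 3.0556 4.9667]
P' = Q + AᵀP(A−BK) = [6.1855 3.0556; 3.0556 5.2167]
tr(P') = 11.4022


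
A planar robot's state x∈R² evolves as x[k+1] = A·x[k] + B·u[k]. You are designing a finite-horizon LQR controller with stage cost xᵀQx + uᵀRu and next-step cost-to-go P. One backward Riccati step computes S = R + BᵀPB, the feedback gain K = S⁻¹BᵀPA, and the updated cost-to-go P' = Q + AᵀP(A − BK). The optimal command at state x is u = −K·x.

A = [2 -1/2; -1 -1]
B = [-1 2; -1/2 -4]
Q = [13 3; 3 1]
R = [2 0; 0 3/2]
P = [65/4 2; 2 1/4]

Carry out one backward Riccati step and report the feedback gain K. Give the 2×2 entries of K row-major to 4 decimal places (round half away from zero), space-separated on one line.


BᵀP = [-17.2500 -2.1250; 24.5000 3.0000]
S = R + BᵀPB = [2 0; 0 3/2] + [18.3125 -26.0000; -26.0000 37.0000] = [20.3125 -26.0000; -26.0000 38.5000]
BᵀPA = [-32.3750 10.7500; 46.0000 -15.2500]
K = S⁻¹·BᵀPA = [-0.4757 0.1639; 0.8736 -0.2854]
A−BK = [-0.2228 0.2347; 2.2564 -2.0598]
AᵀP(A−BK) = [1.6658 -0.5645; -0.5645 0.1980]
P' = Q + AᵀP(A−BK) = [14.6658 2.4355; 2.4355 1.1980]
tr(P') = 15.8637

-0.4757 0.1639 0.8736 -0.2854


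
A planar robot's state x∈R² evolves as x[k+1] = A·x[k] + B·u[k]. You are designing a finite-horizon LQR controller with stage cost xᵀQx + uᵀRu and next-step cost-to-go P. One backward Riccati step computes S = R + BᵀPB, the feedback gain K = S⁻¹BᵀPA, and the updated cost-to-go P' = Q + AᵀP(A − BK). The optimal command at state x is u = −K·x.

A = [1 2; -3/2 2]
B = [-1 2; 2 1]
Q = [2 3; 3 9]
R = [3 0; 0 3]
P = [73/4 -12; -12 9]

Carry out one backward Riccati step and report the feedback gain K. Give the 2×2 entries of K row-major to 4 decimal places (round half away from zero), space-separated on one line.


BᵀP = [-42.2500 30.0000; 24.5000 -15.0000]
S = R + BᵀPB = [3 0; 0 3] + [102.2500 -54.5000; -54.5000 34.0000] = [105.2500 -54.5000; -54.5000 37.0000]
BᵀPA = [-87.2500 -24.5000; 47.0000 19.0000]
K = S⁻¹·BᵀPA = [-0.7216 0.1396; 0.2074 0.7192]
A−BK = [-0.1364 0.7013; -0.2642 1.0016]
AᵀP(A−BK) = [1.7940 -0.1193; -0.1193 2.7565]
P' = Q + AᵀP(A−BK) = [3.7940 2.8807; 2.8807 11.7565]
tr(P') = 15.5505

-0.7216 0.1396 0.2074 0.7192


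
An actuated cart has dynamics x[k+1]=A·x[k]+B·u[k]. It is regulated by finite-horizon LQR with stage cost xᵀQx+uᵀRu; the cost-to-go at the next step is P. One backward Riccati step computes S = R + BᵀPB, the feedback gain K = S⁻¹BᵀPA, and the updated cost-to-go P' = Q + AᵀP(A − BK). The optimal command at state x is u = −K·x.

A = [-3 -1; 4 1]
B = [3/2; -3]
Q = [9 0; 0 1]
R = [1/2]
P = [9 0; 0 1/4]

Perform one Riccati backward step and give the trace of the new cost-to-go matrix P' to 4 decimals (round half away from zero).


13.1495

BᵀP = [13.5000 -0.7500]
S = R + BᵀPB = [1/2] + [22.5000] = [23.0000]
BᵀPA = [-43.5000 -14.2500]
K = S⁻¹·BᵀPA = [-1.8913 -0.6196]
A−BK = [-0.1630 -0.0707; -1.6739 -0.8587]
AᵀP(A−BK) = [2.7283 1.0489; 1.0489 0.4212]
P' = Q + AᵀP(A−BK) = [11.7283 1.0489; 1.0489 1.4212]
tr(P') = 13.1495


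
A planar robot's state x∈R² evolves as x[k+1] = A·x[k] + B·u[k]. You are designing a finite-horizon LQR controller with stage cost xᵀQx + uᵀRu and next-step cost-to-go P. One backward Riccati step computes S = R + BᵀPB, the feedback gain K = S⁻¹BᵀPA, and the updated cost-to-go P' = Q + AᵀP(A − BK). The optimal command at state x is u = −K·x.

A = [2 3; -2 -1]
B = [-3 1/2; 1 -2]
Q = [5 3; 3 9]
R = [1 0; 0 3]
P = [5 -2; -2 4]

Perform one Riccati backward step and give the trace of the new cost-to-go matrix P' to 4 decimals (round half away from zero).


16.5099

BᵀP = [-17.0000 10.0000; 6.5000 -9.0000]
S = R + BᵀPB = [1 0; 0 3] + [61.0000 -28.5000; -28.5000 21.2500] = [62.0000 -28.5000; -28.5000 24.2500]
BᵀPA = [-54.0000 -61.0000; 31.0000 28.5000]
K = S⁻¹·BᵀPA = [-0.6163 -0.9649; 0.5541 0.0412]
A−BK = [-0.1259 0.0846; -0.2756 0.0474]
AᵀP(A−BK) = [1.5450 0.6163; 0.6163 0.9649]
P' = Q + AᵀP(A−BK) = [6.5450 3.6163; 3.6163 9.9649]
tr(P') = 16.5099


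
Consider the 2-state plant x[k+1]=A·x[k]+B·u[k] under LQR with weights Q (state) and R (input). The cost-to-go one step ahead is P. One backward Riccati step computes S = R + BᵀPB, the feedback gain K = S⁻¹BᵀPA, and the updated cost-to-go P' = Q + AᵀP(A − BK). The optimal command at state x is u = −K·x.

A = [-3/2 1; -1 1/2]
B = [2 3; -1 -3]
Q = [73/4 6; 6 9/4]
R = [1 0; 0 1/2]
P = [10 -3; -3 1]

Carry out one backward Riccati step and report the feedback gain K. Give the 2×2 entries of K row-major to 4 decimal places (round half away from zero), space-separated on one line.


BᵀP = [23.0000 -7.0000; 39.0000 -12.0000]
S = R + BᵀPB = [1 0; 0 1/2] + [53.0000 90.0000; 90.0000 153.0000] = [54.0000 90.0000; 90.0000 153.5000]
BᵀPA = [-27.5000 19.5000; -46.5000 33.0000]
K = S⁻¹·BᵀPA = [-0.1918 0.1230; -0.1905 0.1429]
A−BK = [-0.5450 0.3254; -1.7632 1.0516]
AᵀP(A−BK) = [0.3684 -0.2242; -0.2242 0.1369]
P' = Q + AᵀP(A−BK) = [18.6184 5.7758; 5.7758 2.3869]
tr(P') = 21.0053

-0.1918 0.1230 -0.1905 0.1429


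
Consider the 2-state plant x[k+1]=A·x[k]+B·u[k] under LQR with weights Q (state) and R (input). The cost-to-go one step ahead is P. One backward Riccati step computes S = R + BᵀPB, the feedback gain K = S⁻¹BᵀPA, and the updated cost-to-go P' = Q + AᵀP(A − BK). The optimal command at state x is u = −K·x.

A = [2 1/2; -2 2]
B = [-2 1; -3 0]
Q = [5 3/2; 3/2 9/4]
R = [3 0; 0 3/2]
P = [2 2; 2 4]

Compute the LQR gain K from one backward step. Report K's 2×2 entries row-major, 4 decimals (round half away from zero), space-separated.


BᵀP = [-10.0000 -16.0000; 2.0000 2.0000]
S = R + BᵀPB = [3 0; 0 3/2] + [68.0000 -10.0000; -10.0000 2.0000] = [71.0000 -10.0000; -10.0000 3.5000]
BᵀPA = [12.0000 -37.0000; 0.0000 5.0000]
K = S⁻¹·BᵀPA = [0.2828 -0.5354; 0.8081 -0.1010]
A−BK = [1.7576 -0.4697; -1.1515 0.3939]
AᵀP(A−BK) = [4.6061 -1.5758; -1.5758 1.1970]
P' = Q + AᵀP(A−BK) = [9.6061 -0.0758; -0.0758 3.4470]
tr(P') = 13.0530

0.2828 -0.5354 0.8081 -0.1010


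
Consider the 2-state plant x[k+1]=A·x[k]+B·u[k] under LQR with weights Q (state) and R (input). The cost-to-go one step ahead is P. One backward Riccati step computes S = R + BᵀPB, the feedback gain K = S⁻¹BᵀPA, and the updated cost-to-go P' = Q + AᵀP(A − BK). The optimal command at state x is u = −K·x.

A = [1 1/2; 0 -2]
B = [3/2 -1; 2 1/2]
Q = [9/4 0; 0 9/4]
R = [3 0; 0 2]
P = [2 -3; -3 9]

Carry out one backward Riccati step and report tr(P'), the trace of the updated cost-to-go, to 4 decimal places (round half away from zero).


9.5879

BᵀP = [-3.0000 13.5000; -3.5000 7.5000]
S = R + BᵀPB = [3 0; 0 2] + [22.5000 9.7500; 9.7500 7.2500] = [25.5000 9.7500; 9.7500 9.2500]
BᵀPA = [-3.0000 -28.5000; -3.5000 -16.7500]
K = S⁻¹·BᵀPA = [0.0453 -0.7124; -0.4261 -1.0599]
A−BK = [0.5060 0.5087; 0.1225 -0.0453]
AᵀP(A−BK) = [0.6445 1.1531; 1.1531 4.4434]
P' = Q + AᵀP(A−BK) = [2.8945 1.1531; 1.1531 6.6934]
tr(P') = 9.5879


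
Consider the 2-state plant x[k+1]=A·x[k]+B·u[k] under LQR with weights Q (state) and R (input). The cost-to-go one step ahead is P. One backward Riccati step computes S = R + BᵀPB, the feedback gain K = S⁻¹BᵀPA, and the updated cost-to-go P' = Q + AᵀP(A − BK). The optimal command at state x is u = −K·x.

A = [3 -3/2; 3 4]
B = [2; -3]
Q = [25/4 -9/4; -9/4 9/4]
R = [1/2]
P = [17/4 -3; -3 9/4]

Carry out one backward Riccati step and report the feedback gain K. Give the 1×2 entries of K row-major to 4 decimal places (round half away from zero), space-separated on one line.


0.1932 -1.0475

BᵀP = [17.5000 -12.7500]
S = R + BᵀPB = [1/2] + [73.2500] = [73.7500]
BᵀPA = [14.2500 -77.2500]
K = S⁻¹·BᵀPA = [0.1932 -1.0475]
A−BK = [2.6136 0.5949; 3.5797 0.8576]
AᵀP(A−BK) = [1.7466 0.3013; 0.3013 0.6464]
P' = Q + AᵀP(A−BK) = [7.9966 -1.9487; -1.9487 2.8964]
tr(P') = 10.8930


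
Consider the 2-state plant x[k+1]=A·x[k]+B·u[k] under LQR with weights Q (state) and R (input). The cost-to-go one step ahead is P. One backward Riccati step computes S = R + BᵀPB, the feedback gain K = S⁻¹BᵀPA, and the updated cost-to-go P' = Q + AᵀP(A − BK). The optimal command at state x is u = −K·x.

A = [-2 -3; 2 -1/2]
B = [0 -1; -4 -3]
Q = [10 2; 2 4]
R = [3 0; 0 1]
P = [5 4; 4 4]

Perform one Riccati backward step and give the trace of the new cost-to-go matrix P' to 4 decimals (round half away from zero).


BᵀP = [-16.0000 -16.0000; -17.0000 -16.0000]
S = R + BᵀPB = [3 0; 0 1] + [64.0000 64.0000; 64.0000 65.0000] = [67.0000 64.0000; 64.0000 66.0000]
BᵀPA = [0.0000 56.0000; 2.0000 59.0000]
K = S⁻¹·BᵀPA = [-0.3926 -0.2454; 0.4110 1.1319]
A−BK = [-1.5890 -1.8681; 1.6626 1.9141]
AᵀP(A−BK) = [3.1779 3.7362; 3.7362 4.9601]
P' = Q + AᵀP(A−BK) = [13.1779 5.7362; 5.7362 8.9601]
tr(P') = 22.1380

22.1380


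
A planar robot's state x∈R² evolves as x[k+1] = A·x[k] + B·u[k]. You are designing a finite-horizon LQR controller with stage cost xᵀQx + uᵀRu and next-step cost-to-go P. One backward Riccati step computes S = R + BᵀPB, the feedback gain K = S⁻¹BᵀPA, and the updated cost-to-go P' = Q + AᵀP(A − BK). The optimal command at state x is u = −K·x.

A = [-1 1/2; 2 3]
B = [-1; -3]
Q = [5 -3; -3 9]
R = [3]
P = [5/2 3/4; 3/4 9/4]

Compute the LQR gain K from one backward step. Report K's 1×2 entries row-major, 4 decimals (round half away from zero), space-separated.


-0.3388 -0.8223

BᵀP = [-4.7500 -7.5000]
S = R + BᵀPB = [3] + [27.2500] = [30.2500]
BᵀPA = [-10.2500 -24.8750]
K = S⁻¹·BᵀPA = [-0.3388 -0.8223]
A−BK = [-1.3388 -0.3223; 0.9835 0.5331]
AᵀP(A−BK) = [5.0269 2.3213; 2.3213 2.6699]
P' = Q + AᵀP(A−BK) = [10.0269 -0.6787; -0.6787 11.6699]
tr(P') = 21.6968


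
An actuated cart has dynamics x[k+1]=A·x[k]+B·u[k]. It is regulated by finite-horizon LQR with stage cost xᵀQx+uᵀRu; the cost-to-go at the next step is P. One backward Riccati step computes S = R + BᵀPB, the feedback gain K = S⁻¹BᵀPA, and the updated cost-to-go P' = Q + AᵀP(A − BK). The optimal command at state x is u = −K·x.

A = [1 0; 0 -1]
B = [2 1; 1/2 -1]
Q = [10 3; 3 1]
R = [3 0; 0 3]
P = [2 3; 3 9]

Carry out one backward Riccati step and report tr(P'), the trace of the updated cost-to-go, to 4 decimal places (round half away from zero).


13.0756

BᵀP = [5.5000 10.5000; -1.0000 -6.0000]
S = R + BᵀPB = [3 0; 0 3] + [16.2500 -5.0000; -5.0000 5.0000] = [19.2500 -5.0000; -5.0000 8.0000]
BᵀPA = [5.5000 -10.5000; -1.0000 6.0000]
K = S⁻¹·BᵀPA = [0.3023 -0.4186; 0.0640 0.4884]
A−BK = [0.3314 0.3488; -0.0872 -0.3023]
AᵀP(A−BK) = [0.4012 -0.2093; -0.2093 1.6744]
P' = Q + AᵀP(A−BK) = [10.4012 2.7907; 2.7907 2.6744]
tr(P') = 13.0756


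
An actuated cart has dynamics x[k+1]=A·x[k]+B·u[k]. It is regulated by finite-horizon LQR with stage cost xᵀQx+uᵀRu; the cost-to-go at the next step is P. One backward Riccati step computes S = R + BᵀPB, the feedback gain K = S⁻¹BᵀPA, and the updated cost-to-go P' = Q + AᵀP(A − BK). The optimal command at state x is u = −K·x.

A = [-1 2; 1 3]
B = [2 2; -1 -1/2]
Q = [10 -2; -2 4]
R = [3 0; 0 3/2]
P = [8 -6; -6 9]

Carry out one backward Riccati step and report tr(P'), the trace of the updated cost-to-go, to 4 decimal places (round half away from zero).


BᵀP = [22.0000 -21.0000; 19.0000 -16.5000]
S = R + BᵀPB = [3 0; 0 3/2] + [65.0000 54.5000; 54.5000 46.2500] = [68.0000 54.5000; 54.5000 47.7500]
BᵀPA = [-43.0000 -19.0000; -35.5000 -11.5000]
K = S⁻¹·BᵀPA = [-0.4282 -1.0136; -0.2547 0.9160]
A−BK = [0.3659 2.1951; 0.4444 2.4444]
AᵀP(A−BK) = [1.5447 5.9350; 5.9350 32.2764]
P' = Q + AᵀP(A−BK) = [11.5447 3.9350; 3.9350 36.2764]
tr(P') = 47.8211

47.8211


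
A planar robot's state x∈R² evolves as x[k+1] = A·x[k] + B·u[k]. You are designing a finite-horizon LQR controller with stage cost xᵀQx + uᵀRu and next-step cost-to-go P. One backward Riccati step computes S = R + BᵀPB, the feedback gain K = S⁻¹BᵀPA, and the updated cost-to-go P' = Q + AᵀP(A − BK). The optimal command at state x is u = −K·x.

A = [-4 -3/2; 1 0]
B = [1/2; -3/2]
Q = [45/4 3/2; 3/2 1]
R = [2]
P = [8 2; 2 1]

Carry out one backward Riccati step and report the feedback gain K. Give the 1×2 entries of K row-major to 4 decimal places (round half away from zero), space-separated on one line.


BᵀP = [1.0000 -0.5000]
S = R + BᵀPB = [2] + [1.2500] = [3.2500]
BᵀPA = [-4.5000 -1.5000]
K = S⁻¹·BᵀPA = [-1.3846 -0.4615]
A−BK = [-3.3077 -1.2692; -1.0769 -0.6923]
AᵀP(A−BK) = [106.7692 42.9231; 42.9231 17.3077]
P' = Q + AᵀP(A−BK) = [118.0192 44.4231; 44.4231 18.3077]
tr(P') = 136.3269

-1.3846 -0.4615


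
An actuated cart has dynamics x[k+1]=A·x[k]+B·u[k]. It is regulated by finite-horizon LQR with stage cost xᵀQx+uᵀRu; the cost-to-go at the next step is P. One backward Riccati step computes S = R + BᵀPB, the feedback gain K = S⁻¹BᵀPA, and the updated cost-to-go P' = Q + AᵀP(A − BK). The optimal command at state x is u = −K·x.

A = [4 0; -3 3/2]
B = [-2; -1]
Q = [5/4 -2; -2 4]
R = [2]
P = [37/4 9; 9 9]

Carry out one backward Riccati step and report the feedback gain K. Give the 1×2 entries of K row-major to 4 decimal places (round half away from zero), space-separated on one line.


-0.3452 -0.4821

BᵀP = [-27.5000 -27.0000]
S = R + BᵀPB = [2] + [82.0000] = [84.0000]
BᵀPA = [-29.0000 -40.5000]
K = S⁻¹·BᵀPA = [-0.3452 -0.4821]
A−BK = [3.3095 -0.9643; -3.3452 1.0179]
AᵀP(A−BK) = [2.9881 -0.4821; -0.4821 0.7232]
P' = Q + AᵀP(A−BK) = [4.2381 -2.4821; -2.4821 4.7232]
tr(P') = 8.9613


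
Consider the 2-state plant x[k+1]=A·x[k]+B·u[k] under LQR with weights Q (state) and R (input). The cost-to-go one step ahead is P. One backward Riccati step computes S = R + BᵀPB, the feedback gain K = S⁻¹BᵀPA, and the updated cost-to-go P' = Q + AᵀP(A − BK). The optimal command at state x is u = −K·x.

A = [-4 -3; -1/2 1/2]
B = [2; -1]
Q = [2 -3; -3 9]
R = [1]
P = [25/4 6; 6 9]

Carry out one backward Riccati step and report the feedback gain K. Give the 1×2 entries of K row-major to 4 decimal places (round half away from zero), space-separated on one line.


-2.5000 -1.6364

BᵀP = [6.5000 3.0000]
S = R + BᵀPB = [1] + [10.0000] = [11.0000]
BᵀPA = [-27.5000 -18.0000]
K = S⁻¹·BᵀPA = [-2.5000 -1.6364]
A−BK = [1.0000 0.2727; -3.0000 -1.1364]
AᵀP(A−BK) = [57.5000 24.7500; 24.7500 11.0455]
P' = Q + AᵀP(A−BK) = [59.5000 21.7500; 21.7500 20.0455]
tr(P') = 79.5455


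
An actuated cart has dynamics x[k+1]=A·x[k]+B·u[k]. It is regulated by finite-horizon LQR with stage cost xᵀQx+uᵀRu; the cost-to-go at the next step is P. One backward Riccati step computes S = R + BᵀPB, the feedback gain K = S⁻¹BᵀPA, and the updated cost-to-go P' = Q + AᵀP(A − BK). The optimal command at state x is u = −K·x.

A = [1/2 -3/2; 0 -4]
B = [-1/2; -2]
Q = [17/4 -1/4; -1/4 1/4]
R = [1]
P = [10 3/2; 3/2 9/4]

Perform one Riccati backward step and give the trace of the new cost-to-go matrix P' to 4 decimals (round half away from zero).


BᵀP = [-8.0000 -5.2500]
S = R + BᵀPB = [1] + [14.5000] = [15.5000]
BᵀPA = [-4.0000 33.0000]
K = S⁻¹·BᵀPA = [-0.2581 2.1290]
A−BK = [0.3710 -0.4355; -0.5161 0.2581]
AᵀP(A−BK) = [1.4677 -1.9839; -1.9839 6.2419]
P' = Q + AᵀP(A−BK) = [5.7177 -2.2339; -2.2339 6.4919]
tr(P') = 12.2097

12.2097


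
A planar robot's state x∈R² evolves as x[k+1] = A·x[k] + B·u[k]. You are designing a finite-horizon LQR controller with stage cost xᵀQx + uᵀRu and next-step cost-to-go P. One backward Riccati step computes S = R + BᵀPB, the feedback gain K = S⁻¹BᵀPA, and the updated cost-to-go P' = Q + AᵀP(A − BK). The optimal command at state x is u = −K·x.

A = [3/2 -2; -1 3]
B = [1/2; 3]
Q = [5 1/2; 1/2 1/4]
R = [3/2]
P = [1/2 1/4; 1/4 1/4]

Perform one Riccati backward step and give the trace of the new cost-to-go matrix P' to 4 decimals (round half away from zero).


6.9561

BᵀP = [1.0000 0.8750]
S = R + BᵀPB = [3/2] + [3.1250] = [4.6250]
BᵀPA = [0.6250 0.6250]
K = S⁻¹·BᵀPA = [0.1351 0.1351]
A−BK = [1.4324 -2.0676; -1.4054 2.5946]
AᵀP(A−BK) = [0.5405 -0.7095; -0.7095 1.1655]
P' = Q + AᵀP(A−BK) = [5.5405 -0.2095; -0.2095 1.4155]
tr(P') = 6.9561


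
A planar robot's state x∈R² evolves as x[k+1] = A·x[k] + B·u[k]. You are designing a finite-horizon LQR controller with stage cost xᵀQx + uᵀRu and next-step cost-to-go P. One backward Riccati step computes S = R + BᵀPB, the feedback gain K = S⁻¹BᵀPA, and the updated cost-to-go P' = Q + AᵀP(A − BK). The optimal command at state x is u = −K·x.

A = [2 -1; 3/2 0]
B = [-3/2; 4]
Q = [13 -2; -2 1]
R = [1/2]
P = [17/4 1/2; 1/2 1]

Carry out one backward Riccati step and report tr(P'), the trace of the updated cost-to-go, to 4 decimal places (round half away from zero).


BᵀP = [-4.3750 3.2500]
S = R + BᵀPB = [1/2] + [19.5625] = [20.0625]
BᵀPA = [-3.8750 4.3750]
K = S⁻¹·BᵀPA = [-0.1931 0.2181]
A−BK = [1.7103 -0.6729; 2.2726 -0.8723]
AᵀP(A−BK) = [21.5016 -8.4050; -8.4050 3.2960]
P' = Q + AᵀP(A−BK) = [34.5016 -10.4050; -10.4050 4.2960]
tr(P') = 38.7975

38.7975
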